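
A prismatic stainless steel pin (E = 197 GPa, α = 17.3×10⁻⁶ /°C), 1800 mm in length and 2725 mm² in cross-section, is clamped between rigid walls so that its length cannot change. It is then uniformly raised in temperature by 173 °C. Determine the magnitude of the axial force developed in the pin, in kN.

Full restraint means ε = 0, so the stress is σ = EαΔT = 197×10³ × 17.3×10⁻⁶ × 173 = 589.6 MPa.
P = AEαΔT = 2725 × 197×10³ × 17.3×10⁻⁶ × 173 = 1607 kN (compressive).

P ≈ 1610 kN (compressive)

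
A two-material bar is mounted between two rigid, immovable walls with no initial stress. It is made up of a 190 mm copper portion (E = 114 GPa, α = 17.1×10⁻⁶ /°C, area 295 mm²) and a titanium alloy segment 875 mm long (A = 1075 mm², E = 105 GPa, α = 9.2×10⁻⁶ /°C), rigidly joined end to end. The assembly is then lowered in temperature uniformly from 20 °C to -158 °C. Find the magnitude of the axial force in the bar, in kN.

P ≈ 150 kN (tensile)

If the supports were absent, the total length change would be Σ αᵢΔT Lᵢ = 17.1×10⁻⁶×178×190 + 9.2×10⁻⁶×178×875 = 2.011 mm.
The walls prevent any net length change, so an axial force P (same in every segment) develops. Compatibility: P · Σ Lᵢ/(AᵢEᵢ) = δ_free.
Σ Lᵢ/(AᵢEᵢ) = 190/(295×114×10³) + 875/(1075×105×10³) = 1.34×10⁻⁵ mm/N.
P = 2.011 / 1.34×10⁻⁵ = 150100 N = 150.1 kN, tensile.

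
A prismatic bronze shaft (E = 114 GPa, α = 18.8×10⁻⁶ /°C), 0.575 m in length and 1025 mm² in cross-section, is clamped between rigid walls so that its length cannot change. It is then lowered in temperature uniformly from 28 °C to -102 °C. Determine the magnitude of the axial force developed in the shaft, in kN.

P ≈ 286 kN (tensile)

The ends cannot move, so σ = EαΔT = 114×10³ × 18.8×10⁻⁶ × 130 = 278.6 MPa.
P = AEαΔT = 1025 × 114×10³ × 18.8×10⁻⁶ × 130 = 285.6 kN (tensile).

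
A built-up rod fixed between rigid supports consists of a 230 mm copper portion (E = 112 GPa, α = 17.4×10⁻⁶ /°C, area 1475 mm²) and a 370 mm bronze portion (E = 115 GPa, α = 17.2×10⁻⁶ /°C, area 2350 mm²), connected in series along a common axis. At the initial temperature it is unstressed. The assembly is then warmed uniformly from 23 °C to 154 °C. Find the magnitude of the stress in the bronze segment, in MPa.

σ ≈ 209 MPa (compressive)

With the walls removed the bar would change length by δ_free = Σ αᵢΔT Lᵢ = 17.4×10⁻⁶×131×230 + 17.2×10⁻⁶×131×370 = 1.358 mm.
The walls prevent any net length change, so an axial force P (same in every segment) develops. Compatibility: P · Σ Lᵢ/(AᵢEᵢ) = δ_free.
The series flexibility is Σ Lᵢ/(AᵢEᵢ) = 230/(1475×112×10³) + 370/(2350×115×10³) = 2.761×10⁻⁶ mm/N.
So P = 1.358 / 2.761×10⁻⁶ = 491.8 kN, compressive.
σ_{bronze} = P / A = 491800 / 2350 = 209.3 MPa.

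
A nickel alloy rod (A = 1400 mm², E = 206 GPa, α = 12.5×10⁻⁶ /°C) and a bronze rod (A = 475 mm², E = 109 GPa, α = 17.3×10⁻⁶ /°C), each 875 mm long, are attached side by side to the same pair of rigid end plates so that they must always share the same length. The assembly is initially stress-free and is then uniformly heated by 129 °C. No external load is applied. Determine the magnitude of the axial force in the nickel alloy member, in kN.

P ≈ 27.2 kN (tensile in the nickel alloy)

Equilibrium of a rigid end plate with no external load gives equal and opposite internal forces ±P in the two members. Since α_{bronze} > α_{nickel alloy}, heating drives the bronze into compression and the nickel alloy into tension.
Equating the net (thermal + elastic) strains gives |α₁ − α₂|·ΔT = P·[1/(A₁E₁) + 1/(A₂E₂)].
|α₁ − α₂|·ΔT = 4.8×10⁻⁶ × 129 = 0.0006192.
1/(A₁E₁) + 1/(A₂E₂) = 1/(1400×206×10³) + 1/(475×109×10³) = 2.278×10⁻⁸ N⁻¹.
P = 0.0006192 / 2.278×10⁻⁸ = 27180 N = 27.18 kN.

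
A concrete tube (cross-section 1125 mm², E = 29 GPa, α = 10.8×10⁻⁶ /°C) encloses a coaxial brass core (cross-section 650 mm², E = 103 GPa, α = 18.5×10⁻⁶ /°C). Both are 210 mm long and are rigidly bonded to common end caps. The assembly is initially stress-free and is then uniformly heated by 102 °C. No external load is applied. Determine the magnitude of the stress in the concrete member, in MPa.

The brass has the larger α, so on heating it would change length more than the concrete if both were free. The rigid plates force a common final length, so the brass is put into compression and the concrete into tension, with equal and opposite forces P (no external load).
Equating the net (thermal + elastic) strains gives |α₁ − α₂|·ΔT = P·[1/(A₁E₁) + 1/(A₂E₂)].
|α₁ − α₂|·ΔT = 7.7×10⁻⁶ × 102 = 0.0007854.
1/(A₁E₁) + 1/(A₂E₂) = 1/(1125×29×10³) + 1/(650×103×10³) = 4.559×10⁻⁸ N⁻¹.
So P = 0.0007854 / 4.559×10⁻⁸ = 17.23 kN.
σ_{concrete} = P/A₁ = 17230/1125 = 15.31 MPa, tensile.

σ ≈ 15.3 MPa (tensile)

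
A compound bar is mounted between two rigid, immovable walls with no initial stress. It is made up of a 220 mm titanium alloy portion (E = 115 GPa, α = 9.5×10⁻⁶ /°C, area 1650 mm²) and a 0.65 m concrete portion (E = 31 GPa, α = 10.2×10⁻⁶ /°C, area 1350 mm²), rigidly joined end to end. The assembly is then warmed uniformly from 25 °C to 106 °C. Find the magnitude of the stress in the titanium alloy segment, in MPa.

If the supports were absent, the total length change would be Σ αᵢΔT Lᵢ = 9.5×10⁻⁶×81×220 + 10.2×10⁻⁶×81×650 = 0.7063 mm.
The rigid supports impose zero overall length change; the single axial force P common to all segments must satisfy P Σ Lᵢ/(AᵢEᵢ) = δ_free.
The series flexibility is Σ Lᵢ/(AᵢEᵢ) = 220/(1650×115×10³) + 650/(1350×31×10³) = 1.669×10⁻⁵ mm/N.
Hence P = δ_free / Σ(L/AE) = 0.7063/1.669×10⁻⁵ = 42.32 kN (compressive).
σ_{titanium alloy} = P / A = 42320 / 1650 = 25.65 MPa.

σ ≈ 25.6 MPa (compressive)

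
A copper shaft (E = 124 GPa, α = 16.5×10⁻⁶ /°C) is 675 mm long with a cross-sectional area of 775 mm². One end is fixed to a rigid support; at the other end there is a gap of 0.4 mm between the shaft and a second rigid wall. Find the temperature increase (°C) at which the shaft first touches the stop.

The gap closes when αΔT L = 0.4 mm, since the shaft is still unstressed at that instant.
So ΔT = g/(αL) = 0.4/(16.5×10⁻⁶ × 675) = 35.91 °C.

ΔT ≈ 35.9 °C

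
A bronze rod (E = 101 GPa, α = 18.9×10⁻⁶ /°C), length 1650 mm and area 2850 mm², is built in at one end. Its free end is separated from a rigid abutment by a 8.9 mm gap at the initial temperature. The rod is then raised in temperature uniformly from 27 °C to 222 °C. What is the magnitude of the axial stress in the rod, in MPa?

Unrestrained expansion: δ_free = αΔT L = 18.9×10⁻⁶ × 195 × 1650 = 6.081 mm.
Since δ_free = 6.08 mm is less than the 8.9 mm gap, the rod never touches the wall. No axial force develops.

σ ≈ 0 MPa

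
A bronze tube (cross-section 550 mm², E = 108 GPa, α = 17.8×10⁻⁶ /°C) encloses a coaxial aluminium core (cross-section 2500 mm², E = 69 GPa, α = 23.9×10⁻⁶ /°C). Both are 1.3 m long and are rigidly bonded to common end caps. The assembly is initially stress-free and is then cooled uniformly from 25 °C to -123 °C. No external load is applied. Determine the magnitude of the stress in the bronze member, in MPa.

Equilibrium of a rigid end plate with no external load gives equal and opposite internal forces ±P in the two members. Since α_{aluminium} > α_{bronze}, cooling drives the aluminium into tension and the bronze into compression.
Setting the final lengths equal and cancelling L: (α₁ − α₂)ΔT = P/(A₁E₁) + P/(A₂E₂).
|α₁ − α₂|·ΔT = 6.1×10⁻⁶ × 148 = 0.0009028.
1/(A₁E₁) + 1/(A₂E₂) = 1/(550×108×10³) + 1/(2500×69×10³) = 2.263×10⁻⁸ N⁻¹.
P = 0.0009028 / 2.263×10⁻⁸ = 39890 N = 39.89 kN.
σ_{bronze} = P/A₁ = 39890/550 = 72.53 MPa, compressive.

σ ≈ 72.5 MPa (compressive)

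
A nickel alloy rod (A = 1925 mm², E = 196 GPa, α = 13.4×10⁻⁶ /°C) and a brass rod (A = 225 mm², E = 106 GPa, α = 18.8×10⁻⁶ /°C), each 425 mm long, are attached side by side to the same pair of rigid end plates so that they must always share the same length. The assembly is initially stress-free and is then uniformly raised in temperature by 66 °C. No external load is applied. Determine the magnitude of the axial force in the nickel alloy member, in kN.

P ≈ 7.99 kN (tensile in the nickel alloy)

Equilibrium of a rigid end plate with no external load gives equal and opposite internal forces ±P in the two members. Since α_{brass} > α_{nickel alloy}, heating drives the brass into compression and the nickel alloy into tension.
Compatibility of the two members (thermal + elastic change equal): (α₁ − α₂)ΔT = P·[1/(A₁E₁) + 1/(A₂E₂)].
|α₁ − α₂|·ΔT = 5.4×10⁻⁶ × 66 = 0.0003564.
1/(A₁E₁) + 1/(A₂E₂) = 1/(1925×196×10³) + 1/(225×106×10³) = 4.458×10⁻⁸ N⁻¹.
P = 0.0003564 / 4.458×10⁻⁸ = 7995 N = 7.995 kN.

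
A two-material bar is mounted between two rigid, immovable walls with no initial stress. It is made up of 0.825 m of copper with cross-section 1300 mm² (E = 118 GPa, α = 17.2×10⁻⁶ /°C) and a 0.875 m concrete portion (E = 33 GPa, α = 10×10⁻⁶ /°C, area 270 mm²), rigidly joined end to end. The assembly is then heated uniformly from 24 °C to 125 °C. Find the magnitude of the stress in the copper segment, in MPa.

σ ≈ 17.2 MPa (compressive)

If the supports were absent, the total length change would be Σ αᵢΔT Lᵢ = 17.2×10⁻⁶×101×825 + 10×10⁻⁶×101×875 = 2.317 mm.
Since the ends are fixed, an axial force P builds up, equal in every segment, with P · Σ Lᵢ/(AᵢEᵢ) = δ_free.
Σ Lᵢ/(AᵢEᵢ) = 825/(1300×118×10³) + 875/(270×33×10³) = 0.0001036 mm/N.
P = 2.317 / 0.0001036 = 22370 N = 22.37 kN, compressive.
σ_{copper} = P / A = 22370 / 1300 = 17.21 MPa.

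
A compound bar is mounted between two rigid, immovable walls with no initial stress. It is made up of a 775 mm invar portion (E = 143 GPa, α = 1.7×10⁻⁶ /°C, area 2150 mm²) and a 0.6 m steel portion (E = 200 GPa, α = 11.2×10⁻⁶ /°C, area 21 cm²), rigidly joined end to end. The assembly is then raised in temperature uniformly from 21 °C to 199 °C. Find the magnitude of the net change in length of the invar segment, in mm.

With the walls removed the bar would change length by δ_free = Σ αᵢΔT Lᵢ = 1.7×10⁻⁶×178×775 + 11.2×10⁻⁶×178×600 = 1.431 mm.
The walls prevent any net length change, so an axial force P (same in every segment) develops. Compatibility: P · Σ Lᵢ/(AᵢEᵢ) = δ_free.
The series flexibility is Σ Lᵢ/(AᵢEᵢ) = 775/(2150×143×10³) + 600/(2100×200×10³) = 3.949×10⁻⁶ mm/N.
So P = 1.431 / 3.949×10⁻⁶ = 362.3 kN, compressive.
For the invar segment, free thermal change = 1.7×10⁻⁶×178×775 = 0.2345 mm and elastic change from P = 362300×775/(2150×143×10³) = 0.9132 mm; these oppose, so the net change is 0.679 mm (segment shortens).

|ΔL| ≈ 0.679 mm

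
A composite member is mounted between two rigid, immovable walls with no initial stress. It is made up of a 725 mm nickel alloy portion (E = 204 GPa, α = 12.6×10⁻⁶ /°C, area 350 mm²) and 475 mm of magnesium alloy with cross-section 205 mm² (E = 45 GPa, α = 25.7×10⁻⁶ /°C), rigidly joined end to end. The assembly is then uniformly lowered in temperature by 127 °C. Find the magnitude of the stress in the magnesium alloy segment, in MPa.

σ ≈ 214 MPa (tensile)

Free thermal contraction of the whole bar: Σ αᵢΔT Lᵢ = 12.6×10⁻⁶×127×725 + 25.7×10⁻⁶×127×475 = 2.71 mm.
The walls prevent any net length change, so an axial force P (same in every segment) develops. Compatibility: P · Σ Lᵢ/(AᵢEᵢ) = δ_free.
The series flexibility is Σ Lᵢ/(AᵢEᵢ) = 725/(350×204×10³) + 475/(205×45×10³) = 6.164×10⁻⁵ mm/N.
Hence P = δ_free / Σ(L/AE) = 2.71/6.164×10⁻⁵ = 43.97 kN (tensile).
σ_{magnesium alloy} = P / A = 43970 / 205 = 214.5 MPa.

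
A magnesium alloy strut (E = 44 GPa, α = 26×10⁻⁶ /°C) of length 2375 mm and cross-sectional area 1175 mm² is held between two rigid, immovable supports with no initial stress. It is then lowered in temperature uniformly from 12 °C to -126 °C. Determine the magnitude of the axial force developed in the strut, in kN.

P ≈ 185 kN (tensile)

Full restraint means ε = 0, so the stress is σ = EαΔT = 44×10³ × 26×10⁻⁶ × 138 = 157.9 MPa.
Then P = σA = 157.9 × 1175 mm² = 185.5 kN, tensile.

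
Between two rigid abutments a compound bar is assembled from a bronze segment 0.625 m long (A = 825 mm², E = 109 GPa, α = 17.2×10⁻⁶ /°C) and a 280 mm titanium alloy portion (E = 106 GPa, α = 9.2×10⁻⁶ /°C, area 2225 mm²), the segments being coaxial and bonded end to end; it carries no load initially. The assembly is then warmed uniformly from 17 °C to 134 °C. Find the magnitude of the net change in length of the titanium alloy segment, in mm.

With the walls removed the bar would change length by δ_free = Σ αᵢΔT Lᵢ = 17.2×10⁻⁶×117×625 + 9.2×10⁻⁶×117×280 = 1.559 mm.
The walls prevent any net length change, so an axial force P (same in every segment) develops. Compatibility: P · Σ Lᵢ/(AᵢEᵢ) = δ_free.
Σ Lᵢ/(AᵢEᵢ) = 625/(825×109×10³) + 280/(2225×106×10³) = 8.137×10⁻⁶ mm/N.
Hence P = δ_free / Σ(L/AE) = 1.559/8.137×10⁻⁶ = 191.6 kN (compressive).
For the titanium alloy segment, free thermal change = 9.2×10⁻⁶×117×280 = 0.3014 mm and elastic change from P = 191600×280/(2225×106×10³) = 0.2275 mm; these oppose, so the net change is 0.0739 mm (segment lengthens).

|ΔL| ≈ 0.0739 mm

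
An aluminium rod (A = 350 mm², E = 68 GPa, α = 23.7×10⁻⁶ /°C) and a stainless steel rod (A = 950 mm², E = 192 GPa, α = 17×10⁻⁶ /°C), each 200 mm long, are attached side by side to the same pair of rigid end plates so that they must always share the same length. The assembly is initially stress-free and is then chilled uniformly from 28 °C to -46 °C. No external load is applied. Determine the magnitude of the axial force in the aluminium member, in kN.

The aluminium has the larger α, so on cooling it would change length more than the stainless steel if both were free. The rigid plates force a common final length, so the aluminium is put into tension and the stainless steel into compression, with equal and opposite forces P (no external load).
Compatibility of the two members (thermal + elastic change equal): (α₁ − α₂)ΔT = P·[1/(A₁E₁) + 1/(A₂E₂)].
|α₁ − α₂|·ΔT = 6.7×10⁻⁶ × 74 = 0.0004958.
1/(A₁E₁) + 1/(A₂E₂) = 1/(350×68×10³) + 1/(950×192×10³) = 4.75×10⁻⁸ N⁻¹.
P = 0.0004958 / 4.75×10⁻⁸ = 10440 N = 10.44 kN.

P ≈ 10.4 kN (tensile in the aluminium)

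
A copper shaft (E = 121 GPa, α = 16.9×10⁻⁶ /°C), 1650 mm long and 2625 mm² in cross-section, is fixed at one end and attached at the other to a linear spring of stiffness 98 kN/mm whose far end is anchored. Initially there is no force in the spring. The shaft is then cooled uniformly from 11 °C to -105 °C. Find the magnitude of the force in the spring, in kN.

P ≈ 210 kN

Free thermal contraction: δ_free = αΔT L = 16.9×10⁻⁶ × 116 × 1650 = 3.235 mm.
With a force P in the spring, the elastic change of the shaft is PL/(AE) and that of the spring is P/k; compatibility requires their sum to equal δ_free.
P [ L/(AE) + 1/k ] = δ_free → P [ 1650/(2625×121×10³) + 1/(98×10³) ] = 3.235.
P = 3.235 / 1.54×10⁻⁵ = 210100 N.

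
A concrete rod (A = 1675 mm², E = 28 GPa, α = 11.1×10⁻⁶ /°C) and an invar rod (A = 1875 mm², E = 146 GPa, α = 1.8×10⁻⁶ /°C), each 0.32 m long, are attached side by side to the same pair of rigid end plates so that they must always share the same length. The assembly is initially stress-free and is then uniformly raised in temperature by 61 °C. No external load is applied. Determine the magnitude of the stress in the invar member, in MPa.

Equilibrium of a rigid end plate with no external load gives equal and opposite internal forces ±P in the two members. Since α_{concrete} > α_{invar}, heating drives the concrete into compression and the invar into tension.
Compatibility of the two members (thermal + elastic change equal): (α₁ − α₂)ΔT = P·[1/(A₁E₁) + 1/(A₂E₂)].
|α₁ − α₂|·ΔT = 9.3×10⁻⁶ × 61 = 0.0005673.
1/(A₁E₁) + 1/(A₂E₂) = 1/(1675×28×10³) + 1/(1875×146×10³) = 2.497×10⁻⁸ N⁻¹.
So P = 0.0005673 / 2.497×10⁻⁸ = 22.71 kN.
σ_{invar} = P/A₂ = 22710/1875 = 12.11 MPa, tensile.

σ ≈ 12.1 MPa (tensile)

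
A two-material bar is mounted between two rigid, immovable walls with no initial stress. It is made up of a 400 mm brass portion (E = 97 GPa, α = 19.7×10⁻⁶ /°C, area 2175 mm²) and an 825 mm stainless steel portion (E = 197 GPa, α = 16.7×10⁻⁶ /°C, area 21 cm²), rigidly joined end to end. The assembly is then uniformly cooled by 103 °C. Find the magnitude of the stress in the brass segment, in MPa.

σ ≈ 264 MPa (tensile)

If the supports were absent, the total length change would be Σ αᵢΔT Lᵢ = 19.7×10⁻⁶×103×400 + 16.7×10⁻⁶×103×825 = 2.231 mm.
The walls prevent any net length change, so an axial force P (same in every segment) develops. Compatibility: P · Σ Lᵢ/(AᵢEᵢ) = δ_free.
Σ Lᵢ/(AᵢEᵢ) = 400/(2175×97×10³) + 825/(2100×197×10³) = 3.89×10⁻⁶ mm/N.
P = 2.231 / 3.89×10⁻⁶ = 573400 N = 573.4 kN, tensile.
σ_{brass} = P / A = 573400 / 2175 = 263.6 MPa.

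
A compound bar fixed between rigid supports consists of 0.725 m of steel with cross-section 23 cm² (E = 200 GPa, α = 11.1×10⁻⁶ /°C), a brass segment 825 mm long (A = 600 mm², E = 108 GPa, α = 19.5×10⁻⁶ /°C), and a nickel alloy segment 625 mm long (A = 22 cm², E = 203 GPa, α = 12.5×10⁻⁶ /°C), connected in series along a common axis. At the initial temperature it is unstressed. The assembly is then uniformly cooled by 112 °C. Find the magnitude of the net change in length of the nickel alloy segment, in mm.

With the walls removed the bar would change length by δ_free = Σ αᵢΔT Lᵢ = 11.1×10⁻⁶×112×725 + 19.5×10⁻⁶×112×825 + 12.5×10⁻⁶×112×625 = 3.578 mm.
The walls prevent any net length change, so an axial force P (same in every segment) develops. Compatibility: P · Σ Lᵢ/(AᵢEᵢ) = δ_free.
The series flexibility is Σ Lᵢ/(AᵢEᵢ) = 725/(2300×200×10³) + 825/(600×108×10³) + 625/(2200×203×10³) = 1.571×10⁻⁵ mm/N.
P = 3.578 / 1.571×10⁻⁵ = 227800 N = 227.8 kN, tensile.
For the nickel alloy segment, free thermal change = 12.5×10⁻⁶×112×625 = 0.875 mm and elastic change from P = 227800×625/(2200×203×10³) = 0.3188 mm; these oppose, so the net change is 0.556 mm (segment shortens).

|ΔL| ≈ 0.556 mm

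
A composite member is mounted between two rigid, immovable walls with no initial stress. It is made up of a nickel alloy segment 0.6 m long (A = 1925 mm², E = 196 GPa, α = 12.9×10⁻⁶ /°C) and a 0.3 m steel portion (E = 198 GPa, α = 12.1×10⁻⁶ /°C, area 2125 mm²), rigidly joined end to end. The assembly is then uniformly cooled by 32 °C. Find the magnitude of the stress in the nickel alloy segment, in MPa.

If the supports were absent, the total length change would be Σ αᵢΔT Lᵢ = 12.9×10⁻⁶×32×600 + 12.1×10⁻⁶×32×300 = 0.3638 mm.
The walls prevent any net length change, so an axial force P (same in every segment) develops. Compatibility: P · Σ Lᵢ/(AᵢEᵢ) = δ_free.
Σ Lᵢ/(AᵢEᵢ) = 600/(1925×196×10³) + 300/(2125×198×10³) = 2.303×10⁻⁶ mm/N.
P = 0.3638 / 2.303×10⁻⁶ = 158000 N = 158 kN, tensile.
σ_{nickel alloy} = P / A = 158000 / 1925 = 82.06 MPa.

σ ≈ 82.1 MPa (tensile)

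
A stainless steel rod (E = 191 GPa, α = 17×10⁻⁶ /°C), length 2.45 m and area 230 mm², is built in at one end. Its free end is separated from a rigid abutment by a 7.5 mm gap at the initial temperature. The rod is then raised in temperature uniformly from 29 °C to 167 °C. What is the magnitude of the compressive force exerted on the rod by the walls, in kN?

P ≈ 0 kN

If the wall were absent the rod would grow by αΔT L = 17×10⁻⁶ × 138 × 2450 = 5.748 mm.
Since δ_free = 5.75 mm is less than the 7.5 mm gap, the rod never touches the wall. No axial force develops.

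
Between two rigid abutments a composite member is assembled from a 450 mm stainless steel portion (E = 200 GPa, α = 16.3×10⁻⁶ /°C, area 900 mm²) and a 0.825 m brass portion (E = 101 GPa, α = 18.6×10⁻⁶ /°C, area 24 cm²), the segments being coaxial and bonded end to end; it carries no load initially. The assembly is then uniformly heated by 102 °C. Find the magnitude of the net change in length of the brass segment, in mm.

|ΔL| ≈ 0.231 mm

Free thermal expansion of the whole bar: Σ αᵢΔT Lᵢ = 16.3×10⁻⁶×102×450 + 18.6×10⁻⁶×102×825 = 2.313 mm.
The rigid supports impose zero overall length change; the single axial force P common to all segments must satisfy P Σ Lᵢ/(AᵢEᵢ) = δ_free.
Σ Lᵢ/(AᵢEᵢ) = 450/(900×200×10³) + 825/(2400×101×10³) = 5.903×10⁻⁶ mm/N.
P = 2.313 / 5.903×10⁻⁶ = 391900 N = 391.9 kN, compressive.
For the brass segment, free thermal change = 18.6×10⁻⁶×102×825 = 1.565 mm and elastic change from P = 391900×825/(2400×101×10³) = 1.334 mm; these oppose, so the net change is 0.231 mm (segment lengthens).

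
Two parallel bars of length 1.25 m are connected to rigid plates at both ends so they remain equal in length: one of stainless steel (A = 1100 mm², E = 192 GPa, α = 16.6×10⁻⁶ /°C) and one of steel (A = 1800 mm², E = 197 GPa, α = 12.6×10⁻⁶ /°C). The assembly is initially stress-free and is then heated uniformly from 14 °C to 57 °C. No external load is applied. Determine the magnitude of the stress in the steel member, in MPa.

Both members must finish at the same length. With the larger α, the stainless steel tends to over-expand; the plates restrain it, putting the stainless steel in compression and the steel in tension. With no external load the two internal forces are equal and opposite, magnitude P.
Compatibility of the two members (thermal + elastic change equal): (α₁ − α₂)ΔT = P·[1/(A₁E₁) + 1/(A₂E₂)].
|α₁ − α₂|·ΔT = 4×10⁻⁶ × 43 = 0.000172.
1/(A₁E₁) + 1/(A₂E₂) = 1/(1100×192×10³) + 1/(1800×197×10³) = 7.555×10⁻⁹ N⁻¹.
So P = 0.000172 / 7.555×10⁻⁹ = 22.77 kN.
σ_{steel} = P/A₂ = 22770/1800 = 12.65 MPa, tensile.

σ ≈ 12.6 MPa (tensile)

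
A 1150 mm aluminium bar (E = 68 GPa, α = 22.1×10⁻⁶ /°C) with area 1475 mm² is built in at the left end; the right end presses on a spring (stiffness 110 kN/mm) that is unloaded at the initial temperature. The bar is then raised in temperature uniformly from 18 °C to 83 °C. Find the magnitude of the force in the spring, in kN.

Free thermal expansion: δ_free = αΔT L = 22.1×10⁻⁶ × 65 × 1150 = 1.652 mm.
Let P be the compressive force at the spring. The bar shortens elastically by PL/(AE) and the spring compresses by P/k; together these equal δ_free.
So P = δ_free / [L/(AE) + 1/k] = 1.652 / [ 1150/(1475×68×10³) + 1/(110×10³) ].
P = 1.652 / 2.056×10⁻⁵ = 80360 N.

P ≈ 80.4 kN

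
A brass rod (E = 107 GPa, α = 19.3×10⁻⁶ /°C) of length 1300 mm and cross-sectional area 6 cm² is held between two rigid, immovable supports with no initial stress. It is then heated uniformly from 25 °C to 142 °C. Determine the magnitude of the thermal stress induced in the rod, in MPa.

The supports are rigid, so the total axial strain is zero. The restrained thermal strain is ε = αΔT = 19.3×10⁻⁶ × 117 = 2258.1×10⁻⁶.
σ = EαΔT = 107×10³ × 19.3×10⁻⁶ × 117 = 241.6 MPa (compressive; the rod is trying to expand).

σ ≈ 242 MPa (compressive)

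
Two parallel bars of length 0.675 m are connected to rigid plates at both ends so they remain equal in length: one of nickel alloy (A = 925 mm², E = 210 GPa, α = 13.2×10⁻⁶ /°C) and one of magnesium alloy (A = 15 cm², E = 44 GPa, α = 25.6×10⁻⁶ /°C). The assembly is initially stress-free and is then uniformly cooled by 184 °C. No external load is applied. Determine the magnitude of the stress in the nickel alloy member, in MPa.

Both members must finish at the same length. With the larger α, the magnesium alloy tends to over-contract; the plates restrain it, putting the magnesium alloy in tension and the nickel alloy in compression. With no external load the two internal forces are equal and opposite, magnitude P.
Compatibility of the two members (thermal + elastic change equal): (α₁ − α₂)ΔT = P·[1/(A₁E₁) + 1/(A₂E₂)].
|α₁ − α₂|·ΔT = 12.4×10⁻⁶ × 184 = 0.002282.
1/(A₁E₁) + 1/(A₂E₂) = 1/(925×210×10³) + 1/(1500×44×10³) = 2.03×10⁻⁸ N⁻¹.
P = 0.002282 / 2.03×10⁻⁸ = 112400 N = 112.4 kN.
σ_{nickel alloy} = P/A₁ = 112400/925 = 121.5 MPa, compressive.

σ ≈ 122 MPa (compressive)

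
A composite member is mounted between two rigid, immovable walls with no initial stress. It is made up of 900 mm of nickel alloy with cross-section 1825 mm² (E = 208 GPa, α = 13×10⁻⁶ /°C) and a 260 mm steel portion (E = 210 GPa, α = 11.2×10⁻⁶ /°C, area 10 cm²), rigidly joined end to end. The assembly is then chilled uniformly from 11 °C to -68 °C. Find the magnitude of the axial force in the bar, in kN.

P ≈ 320 kN (tensile)

With the walls removed the bar would change length by δ_free = Σ αᵢΔT Lᵢ = 13×10⁻⁶×79×900 + 11.2×10⁻⁶×79×260 = 1.154 mm.
Since the ends are fixed, an axial force P builds up, equal in every segment, with P · Σ Lᵢ/(AᵢEᵢ) = δ_free.
Σ Lᵢ/(AᵢEᵢ) = 900/(1825×208×10³) + 260/(1000×210×10³) = 3.609×10⁻⁶ mm/N.
So P = 1.154 / 3.609×10⁻⁶ = 319.9 kN, tensile.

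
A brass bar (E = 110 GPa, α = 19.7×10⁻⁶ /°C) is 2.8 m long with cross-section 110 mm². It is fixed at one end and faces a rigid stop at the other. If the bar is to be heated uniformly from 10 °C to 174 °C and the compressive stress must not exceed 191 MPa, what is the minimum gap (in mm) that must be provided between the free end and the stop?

Free expansion if unrestrained: δ_free = αΔT L = 19.7×10⁻⁶ × 164 × 2800 = 9.046 mm.
At the allowable stress the elastic shortening the wall may impose is σL/E = 191 × 2800 / (110×10³) = 4.862 mm.
The gap must absorb the remainder: g_min = 9.046 − 4.862 = 4.184 mm.

g ≈ 4.18 mm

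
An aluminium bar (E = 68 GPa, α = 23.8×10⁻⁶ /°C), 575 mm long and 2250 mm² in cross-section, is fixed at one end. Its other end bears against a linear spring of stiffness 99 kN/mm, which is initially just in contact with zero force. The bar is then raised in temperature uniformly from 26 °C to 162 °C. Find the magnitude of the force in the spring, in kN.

P ≈ 134 kN

If the spring were absent the bar would lengthen by αΔT L = 23.8×10⁻⁶ × 136 × 575 = 1.861 mm.
With a force P in the spring, the elastic change of the bar is PL/(AE) and that of the spring is P/k; compatibility requires their sum to equal δ_free.
So P = δ_free / [L/(AE) + 1/k] = 1.861 / [ 575/(2250×68×10³) + 1/(99×10³) ].
P = 1.861 / 1.386×10⁻⁵ = 134300 N.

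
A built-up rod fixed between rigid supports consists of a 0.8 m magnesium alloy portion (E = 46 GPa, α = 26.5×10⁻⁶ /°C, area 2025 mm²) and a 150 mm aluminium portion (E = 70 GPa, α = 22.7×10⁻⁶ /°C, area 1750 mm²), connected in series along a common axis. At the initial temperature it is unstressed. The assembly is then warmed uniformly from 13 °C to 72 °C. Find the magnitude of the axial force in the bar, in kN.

Free thermal expansion of the whole bar: Σ αᵢΔT Lᵢ = 26.5×10⁻⁶×59×800 + 22.7×10⁻⁶×59×150 = 1.452 mm.
Since the ends are fixed, an axial force P builds up, equal in every segment, with P · Σ Lᵢ/(AᵢEᵢ) = δ_free.
Σ Lᵢ/(AᵢEᵢ) = 800/(2025×46×10³) + 150/(1750×70×10³) = 9.813×10⁻⁶ mm/N.
So P = 1.452 / 9.813×10⁻⁶ = 147.9 kN, compressive.

P ≈ 148 kN (compressive)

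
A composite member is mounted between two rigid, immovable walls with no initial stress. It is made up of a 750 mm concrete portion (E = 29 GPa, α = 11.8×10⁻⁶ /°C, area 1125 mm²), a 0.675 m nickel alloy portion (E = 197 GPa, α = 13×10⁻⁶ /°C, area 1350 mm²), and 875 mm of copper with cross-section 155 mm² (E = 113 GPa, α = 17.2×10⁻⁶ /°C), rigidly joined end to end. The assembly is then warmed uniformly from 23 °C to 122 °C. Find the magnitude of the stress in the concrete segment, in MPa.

If the supports were absent, the total length change would be Σ αᵢΔT Lᵢ = 11.8×10⁻⁶×99×750 + 13×10⁻⁶×99×675 + 17.2×10⁻⁶×99×875 = 3.235 mm.
Since the ends are fixed, an axial force P builds up, equal in every segment, with P · Σ Lᵢ/(AᵢEᵢ) = δ_free.
Σ Lᵢ/(AᵢEᵢ) = 750/(1125×29×10³) + 675/(1350×197×10³) + 875/(155×113×10³) = 7.548×10⁻⁵ mm/N.
Hence P = δ_free / Σ(L/AE) = 3.235/7.548×10⁻⁵ = 42.85 kN (compressive).
σ_{concrete} = P / A = 42850 / 1125 = 38.09 MPa.

σ ≈ 38.1 MPa (compressive)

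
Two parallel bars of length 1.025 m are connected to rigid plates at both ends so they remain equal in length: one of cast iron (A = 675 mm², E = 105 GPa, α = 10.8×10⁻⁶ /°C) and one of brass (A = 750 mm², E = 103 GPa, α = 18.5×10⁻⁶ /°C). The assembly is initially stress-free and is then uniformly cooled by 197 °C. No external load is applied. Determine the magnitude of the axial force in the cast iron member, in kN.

Equilibrium of a rigid end plate with no external load gives equal and opposite internal forces ±P in the two members. Since α_{brass} > α_{cast iron}, cooling drives the brass into tension and the cast iron into compression.
Equating the net (thermal + elastic) strains gives |α₁ − α₂|·ΔT = P·[1/(A₁E₁) + 1/(A₂E₂)].
|α₁ − α₂|·ΔT = 7.7×10⁻⁶ × 197 = 0.001517.
1/(A₁E₁) + 1/(A₂E₂) = 1/(675×105×10³) + 1/(750×103×10³) = 2.705×10⁻⁸ N⁻¹.
P = 0.001517 / 2.705×10⁻⁸ = 56070 N = 56.07 kN.

P ≈ 56.1 kN (compressive in the cast iron)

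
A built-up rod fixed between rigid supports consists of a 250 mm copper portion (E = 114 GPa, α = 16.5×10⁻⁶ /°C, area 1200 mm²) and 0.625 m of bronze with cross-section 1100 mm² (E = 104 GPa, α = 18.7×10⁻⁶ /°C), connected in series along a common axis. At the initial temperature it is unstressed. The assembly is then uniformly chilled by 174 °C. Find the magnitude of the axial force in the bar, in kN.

P ≈ 377 kN (tensile)

If the supports were absent, the total length change would be Σ αᵢΔT Lᵢ = 16.5×10⁻⁶×174×250 + 18.7×10⁻⁶×174×625 = 2.751 mm.
The walls prevent any net length change, so an axial force P (same in every segment) develops. Compatibility: P · Σ Lᵢ/(AᵢEᵢ) = δ_free.
Σ Lᵢ/(AᵢEᵢ) = 250/(1200×114×10³) + 625/(1100×104×10³) = 7.291×10⁻⁶ mm/N.
P = 2.751 / 7.291×10⁻⁶ = 377400 N = 377.4 kN, tensile.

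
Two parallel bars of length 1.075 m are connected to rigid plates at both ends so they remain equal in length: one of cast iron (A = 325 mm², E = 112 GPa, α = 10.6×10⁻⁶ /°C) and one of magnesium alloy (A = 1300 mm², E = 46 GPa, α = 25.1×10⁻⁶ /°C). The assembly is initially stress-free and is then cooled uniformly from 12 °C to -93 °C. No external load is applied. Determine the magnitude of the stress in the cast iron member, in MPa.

Both members must finish at the same length. With the larger α, the magnesium alloy tends to over-contract; the plates restrain it, putting the magnesium alloy in tension and the cast iron in compression. With no external load the two internal forces are equal and opposite, magnitude P.
Setting the final lengths equal and cancelling L: (α₁ − α₂)ΔT = P/(A₁E₁) + P/(A₂E₂).
|α₁ − α₂|·ΔT = 14.5×10⁻⁶ × 105 = 0.001523.
1/(A₁E₁) + 1/(A₂E₂) = 1/(325×112×10³) + 1/(1300×46×10³) = 4.419×10⁻⁸ N⁻¹.
P = 0.001523 / 4.419×10⁻⁸ = 34450 N = 34.45 kN.
σ_{cast iron} = P/A₁ = 34450/325 = 106 MPa, compressive.

σ ≈ 106 MPa (compressive)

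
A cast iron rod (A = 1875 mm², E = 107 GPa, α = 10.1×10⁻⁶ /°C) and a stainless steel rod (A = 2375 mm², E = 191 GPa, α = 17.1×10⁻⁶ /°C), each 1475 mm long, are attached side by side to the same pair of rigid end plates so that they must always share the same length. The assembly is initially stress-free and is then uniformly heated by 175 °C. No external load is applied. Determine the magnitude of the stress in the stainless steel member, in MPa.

Equilibrium of a rigid end plate with no external load gives equal and opposite internal forces ±P in the two members. Since α_{stainless steel} > α_{cast iron}, heating drives the stainless steel into compression and the cast iron into tension.
Equating the net (thermal + elastic) strains gives |α₁ − α₂|·ΔT = P·[1/(A₁E₁) + 1/(A₂E₂)].
|α₁ − α₂|·ΔT = 7×10⁻⁶ × 175 = 0.001225.
1/(A₁E₁) + 1/(A₂E₂) = 1/(1875×107×10³) + 1/(2375×191×10³) = 7.189×10⁻⁹ N⁻¹.
So P = 0.001225 / 7.189×10⁻⁹ = 170.4 kN.
σ_{stainless steel} = P/A₂ = 170400/2375 = 71.75 MPa, compressive.

σ ≈ 71.7 MPa (compressive)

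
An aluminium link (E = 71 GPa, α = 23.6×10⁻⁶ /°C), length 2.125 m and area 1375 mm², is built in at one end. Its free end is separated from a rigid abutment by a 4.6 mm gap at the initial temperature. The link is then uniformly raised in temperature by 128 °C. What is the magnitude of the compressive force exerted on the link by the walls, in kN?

If the wall were absent the link would grow by αΔT L = 23.6×10⁻⁶ × 128 × 2125 = 6.419 mm.
After closing the 4.6 mm clearance, 6.419 − 4.6 = 1.819 mm of expansion remains to be suppressed by the wall.
Compatibility: PL/(AE) = 1.819 mm, so σ = P/A = E × (1.819/2125) = 60.78 MPa.
Force on the wall = σA = 60.78 × 1375 mm² = 83.58 kN.

P ≈ 83.6 kN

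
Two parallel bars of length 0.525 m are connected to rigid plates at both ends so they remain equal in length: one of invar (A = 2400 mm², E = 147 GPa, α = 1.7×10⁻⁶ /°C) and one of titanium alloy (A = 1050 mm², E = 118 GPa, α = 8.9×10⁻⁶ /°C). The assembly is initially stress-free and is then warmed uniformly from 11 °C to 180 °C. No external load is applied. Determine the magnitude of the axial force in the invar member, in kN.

Equilibrium of a rigid end plate with no external load gives equal and opposite internal forces ±P in the two members. Since α_{titanium alloy} > α_{invar}, heating drives the titanium alloy into compression and the invar into tension.
Setting the final lengths equal and cancelling L: (α₁ − α₂)ΔT = P/(A₁E₁) + P/(A₂E₂).
|α₁ − α₂|·ΔT = 7.2×10⁻⁶ × 169 = 0.001217.
1/(A₁E₁) + 1/(A₂E₂) = 1/(2400×147×10³) + 1/(1050×118×10³) = 1.091×10⁻⁸ N⁻¹.
P = 0.001217 / 1.091×10⁻⁸ = 111600 N = 111.6 kN.

P ≈ 112 kN (tensile in the invar)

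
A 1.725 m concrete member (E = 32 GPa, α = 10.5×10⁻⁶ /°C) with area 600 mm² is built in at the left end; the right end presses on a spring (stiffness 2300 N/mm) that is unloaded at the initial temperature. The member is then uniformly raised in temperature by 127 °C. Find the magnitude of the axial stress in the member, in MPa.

The unrestrained thermal change is αΔT L = 10.5×10⁻⁶ × 127 × 1725 = 2.3 mm.
Let P be the compressive force at the spring. The member shortens elastically by PL/(AE) and the spring compresses by P/k; together these equal δ_free.
P [ L/(AE) + 1/k ] = δ_free → P [ 1725/(600×32×10³) + 1/(2300) ] = 2.3.
P = 2.3 / 0.0005246 = 4385 N.
σ = P/A = 4385/600 = 7.308 MPa.

σ ≈ 7.31 MPa (compressive)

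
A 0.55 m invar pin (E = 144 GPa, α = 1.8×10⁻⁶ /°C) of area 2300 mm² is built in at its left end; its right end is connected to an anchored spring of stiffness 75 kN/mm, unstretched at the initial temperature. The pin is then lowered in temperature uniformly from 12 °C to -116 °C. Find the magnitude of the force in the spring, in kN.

P ≈ 8.45 kN

Free thermal contraction: δ_free = αΔT L = 1.8×10⁻⁶ × 128 × 550 = 0.1267 mm.
With a force P in the spring, the elastic change of the pin is PL/(AE) and that of the spring is P/k; compatibility requires their sum to equal δ_free.
P [ L/(AE) + 1/k ] = δ_free → P [ 550/(2300×144×10³) + 1/(75×10³) ] = 0.1267.
P = 0.1267 / 1.499×10⁻⁵ = 8451 N.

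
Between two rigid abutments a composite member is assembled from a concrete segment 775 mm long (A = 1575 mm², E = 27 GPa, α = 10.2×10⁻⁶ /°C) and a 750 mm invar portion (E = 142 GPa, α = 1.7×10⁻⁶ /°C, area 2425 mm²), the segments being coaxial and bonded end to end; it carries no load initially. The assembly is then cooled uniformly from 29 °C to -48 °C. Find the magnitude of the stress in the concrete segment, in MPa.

Free thermal contraction of the whole bar: Σ αᵢΔT Lᵢ = 10.2×10⁻⁶×77×775 + 1.7×10⁻⁶×77×750 = 0.7069 mm.
The walls prevent any net length change, so an axial force P (same in every segment) develops. Compatibility: P · Σ Lᵢ/(AᵢEᵢ) = δ_free.
Σ Lᵢ/(AᵢEᵢ) = 775/(1575×27×10³) + 750/(2425×142×10³) = 2.04×10⁻⁵ mm/N.
So P = 0.7069 / 2.04×10⁻⁵ = 34.65 kN, tensile.
σ_{concrete} = P / A = 34650 / 1575 = 22 MPa.

σ ≈ 22 MPa (tensile)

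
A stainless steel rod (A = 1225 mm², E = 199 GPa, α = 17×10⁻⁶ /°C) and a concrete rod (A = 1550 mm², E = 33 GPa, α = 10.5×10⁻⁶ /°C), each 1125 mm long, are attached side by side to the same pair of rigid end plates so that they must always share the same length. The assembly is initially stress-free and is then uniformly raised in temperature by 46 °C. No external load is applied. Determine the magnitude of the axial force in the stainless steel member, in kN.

Equilibrium of a rigid end plate with no external load gives equal and opposite internal forces ±P in the two members. Since α_{stainless steel} > α_{concrete}, heating drives the stainless steel into compression and the concrete into tension.
Setting the final lengths equal and cancelling L: (α₁ − α₂)ΔT = P/(A₁E₁) + P/(A₂E₂).
|α₁ − α₂|·ΔT = 6.5×10⁻⁶ × 46 = 0.000299.
1/(A₁E₁) + 1/(A₂E₂) = 1/(1225×199×10³) + 1/(1550×33×10³) = 2.365×10⁻⁸ N⁻¹.
P = 0.000299 / 2.365×10⁻⁸ = 12640 N = 12.64 kN.

P ≈ 12.6 kN (compressive in the stainless steel)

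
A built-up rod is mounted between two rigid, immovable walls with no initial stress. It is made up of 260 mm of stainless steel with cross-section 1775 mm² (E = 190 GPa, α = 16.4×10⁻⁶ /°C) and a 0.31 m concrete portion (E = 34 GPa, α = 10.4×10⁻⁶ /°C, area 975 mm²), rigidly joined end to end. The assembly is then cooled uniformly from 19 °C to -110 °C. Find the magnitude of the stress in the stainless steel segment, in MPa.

σ ≈ 53.8 MPa (tensile)

Free thermal contraction of the whole bar: Σ αᵢΔT Lᵢ = 16.4×10⁻⁶×129×260 + 10.4×10⁻⁶×129×310 = 0.966 mm.
The walls prevent any net length change, so an axial force P (same in every segment) develops. Compatibility: P · Σ Lᵢ/(AᵢEᵢ) = δ_free.
Σ Lᵢ/(AᵢEᵢ) = 260/(1775×190×10³) + 310/(975×34×10³) = 1.012×10⁻⁵ mm/N.
Hence P = δ_free / Σ(L/AE) = 0.966/1.012×10⁻⁵ = 95.43 kN (tensile).
σ_{stainless steel} = P / A = 95430 / 1775 = 53.76 MPa.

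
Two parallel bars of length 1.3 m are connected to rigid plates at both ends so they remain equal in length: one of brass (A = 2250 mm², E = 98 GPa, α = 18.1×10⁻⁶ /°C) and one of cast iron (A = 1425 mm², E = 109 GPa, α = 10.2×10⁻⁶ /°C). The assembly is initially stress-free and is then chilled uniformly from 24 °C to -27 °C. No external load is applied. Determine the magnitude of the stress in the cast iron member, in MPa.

The brass has the larger α, so on cooling it would change length more than the cast iron if both were free. The rigid plates force a common final length, so the brass is put into tension and the cast iron into compression, with equal and opposite forces P (no external load).
Setting the final lengths equal and cancelling L: (α₁ − α₂)ΔT = P/(A₁E₁) + P/(A₂E₂).
|α₁ − α₂|·ΔT = 7.9×10⁻⁶ × 51 = 0.0004029.
1/(A₁E₁) + 1/(A₂E₂) = 1/(2250×98×10³) + 1/(1425×109×10³) = 1.097×10⁻⁸ N⁻¹.
So P = 0.0004029 / 1.097×10⁻⁸ = 36.72 kN.
σ_{cast iron} = P/A₂ = 36720/1425 = 25.77 MPa, compressive.

σ ≈ 25.8 MPa (compressive)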